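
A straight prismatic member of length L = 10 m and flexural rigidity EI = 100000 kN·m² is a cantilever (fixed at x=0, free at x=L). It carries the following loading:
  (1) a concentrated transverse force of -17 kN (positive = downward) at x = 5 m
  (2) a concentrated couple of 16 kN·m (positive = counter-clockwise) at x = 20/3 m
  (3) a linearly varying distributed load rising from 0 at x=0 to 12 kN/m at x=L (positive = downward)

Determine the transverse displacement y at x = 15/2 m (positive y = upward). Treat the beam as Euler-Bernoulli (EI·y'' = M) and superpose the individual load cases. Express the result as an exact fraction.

Load 1 — point force P=-17 kN at a=5 m (b=L-a=5):
  y_1 = -Pa²(3x-a)/(6EI)  [x>a] = -(-17)·5²·(3·(15/2)-5)/(6·100000) = 119/9600 m
Load 2 — applied couple M₀=16 kN·m at a=20/3 m (b=L-a=10/3):
  y_2 = M₀a(2x-a)/(2EI)  [x>a] = 16·(20/3)·(2·(15/2)-(20/3))/(2·100000) = 1/225 m
Load 3 — triangular load w₀=12 kN/m (0→w₀ over full span):
  y_3 = (w₀Lx³/12-w₀L²x²/6-w₀x⁵/(120L))/EI = (12·10·(15/2)³/12-12·10²·(15/2)²/6-12·(15/2)⁵/(120·10))/100000 = -7443/102400 m
Superposition: y = Σ y_i = -51467/921600 m ≈ -0.055845 m

y(15/2) = -51467/921600 m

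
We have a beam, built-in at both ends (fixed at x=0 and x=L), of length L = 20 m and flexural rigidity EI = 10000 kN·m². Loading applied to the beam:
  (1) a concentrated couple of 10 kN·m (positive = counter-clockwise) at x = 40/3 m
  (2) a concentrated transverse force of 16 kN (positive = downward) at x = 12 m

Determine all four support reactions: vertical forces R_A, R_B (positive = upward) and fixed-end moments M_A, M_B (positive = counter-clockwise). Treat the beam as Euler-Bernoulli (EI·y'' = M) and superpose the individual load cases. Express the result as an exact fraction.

R_A = 2362/375 kN, M_A = 2554/75 kN·m, R_B = 3638/375 kN, M_B = -1152/25 kN·m

Load 1 — applied couple M₀=10 kN·m at a=40/3 m (b=L-a=20/3):
  R_A = 6M₀ab/L³ = 6·10·(40/3)·(20/3)/20³ = 2/3 kN
  M_A = M₀b(2a-b)/L² = 10·(20/3)·(2·(40/3)-(20/3))/20² = 10/3 kN·m
  R_B = -6M₀ab/L³ = -6·10·(40/3)·(20/3)/20³ = -2/3 kN
  M_B = M₀a(2b-a)/L² = 10·(40/3)·(2·(20/3)-(40/3))/20² = 0 kN·m
Load 2 — point force P=16 kN at a=12 m (b=L-a=8):
  R_A = Pb²(3a+b)/L³ = 16·8²·(3·12+8)/20³ = 704/125 kN
  M_A = Pab²/L² = 16·12·8²/20² = 768/25 kN·m
  R_B = Pa²(a+3b)/L³ = 16·12²·(12+3·8)/20³ = 1296/125 kN
  M_B = -Pa²b/L² = -16·12²·8/20² = -1152/25 kN·m
Superposition: R_A = 2362/375 kN, M_A = 2554/75 kN·m, R_B = 3638/375 kN, M_B = -1152/25 kN·m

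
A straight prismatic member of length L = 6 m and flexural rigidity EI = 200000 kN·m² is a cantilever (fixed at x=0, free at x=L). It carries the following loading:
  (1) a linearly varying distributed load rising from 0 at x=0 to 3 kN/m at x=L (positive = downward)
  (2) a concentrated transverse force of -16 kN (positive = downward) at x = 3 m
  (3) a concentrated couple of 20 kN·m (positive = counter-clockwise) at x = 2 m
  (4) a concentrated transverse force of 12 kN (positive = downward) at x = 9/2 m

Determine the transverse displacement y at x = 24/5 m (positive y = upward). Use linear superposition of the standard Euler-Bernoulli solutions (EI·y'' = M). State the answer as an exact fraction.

Load 1 — triangular load w₀=3 kN/m (0→w₀ over full span):
  y_1 = (w₀Lx³/12-w₀L²x²/6-w₀x⁵/(120L))/EI = (3·6·(24/5)³/12-3·6²·(24/5)²/6-3·(24/5)⁵/(120·6))/200000 = -63342/48828125 m
Load 2 — point force P=-16 kN at a=3 m (b=L-a=3):
  y_2 = -Pa²(3x-a)/(6EI)  [x>a] = -(-16)·3²·(3·(24/5)-3)/(6·200000) = 171/125000 m
Load 3 — applied couple M₀=20 kN·m at a=2 m (b=L-a=4):
  y_3 = M₀a(2x-a)/(2EI)  [x>a] = 20·2·(2·(24/5)-2)/(2·200000) = 19/25000 m
Load 4 — point force P=12 kN at a=9/2 m (b=L-a=3/2):
  y_4 = -Pa²(3x-a)/(6EI)  [x>a] = -12·(9/2)²·(3·(24/5)-(9/2))/(6·200000) = -8019/4000000 m
Superposition: y = Σ y_i = -14674927/12500000000 m ≈ -0.001174 m

y(24/5) = -14674927/12500000000 m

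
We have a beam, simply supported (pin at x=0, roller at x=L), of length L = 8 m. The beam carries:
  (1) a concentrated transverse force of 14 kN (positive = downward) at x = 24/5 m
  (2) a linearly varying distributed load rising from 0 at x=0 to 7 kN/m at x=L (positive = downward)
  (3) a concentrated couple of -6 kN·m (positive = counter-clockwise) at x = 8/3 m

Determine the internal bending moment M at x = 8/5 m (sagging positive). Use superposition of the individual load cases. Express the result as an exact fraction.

Load 1 — point force P=14 kN at a=24/5 m (b=L-a=16/5):
  M_1 = Pbx/L  [x≤a] = 14·(16/5)·(8/5)/8 = 224/25 kN·m
Load 2 — triangular load w₀=7 kN/m (0→w₀ over full span):
  M_2 = w₀Lx/6 - w₀x³/(6L) = 7·8·(8/5)/6 - 7·(8/5)³/(6·8) = 1792/125 kN·m
Load 3 — applied couple M₀=-6 kN·m at a=8/3 m (b=L-a=16/3):
  M_3 = M₀x/L  [x≤a] = (-6)·(8/5)/8 = -6/5 kN·m
Superposition: M = Σ M_i = 2762/125 kN·m ≈ 22.096000 kN·m

M(8/5) = 2762/125 kN·m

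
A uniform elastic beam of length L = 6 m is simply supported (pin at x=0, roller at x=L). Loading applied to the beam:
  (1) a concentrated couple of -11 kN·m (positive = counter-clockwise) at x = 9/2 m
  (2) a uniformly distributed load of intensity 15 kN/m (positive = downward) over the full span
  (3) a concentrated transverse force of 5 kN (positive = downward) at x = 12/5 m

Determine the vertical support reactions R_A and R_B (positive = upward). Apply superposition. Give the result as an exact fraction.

R_A = 277/6 kN, R_B = 293/6 kN

Load 1 — applied couple M₀=-11 kN·m at a=9/2 m (b=L-a=3/2):
  R_A = M₀/L = (-11)/6 = -11/6 kN
  R_B = -M₀/L = -(-11)/6 = 11/6 kN
Load 2 — uniform load w=15 kN/m over full span:
  R_A = wL/2 = 15·6/2 = 45 kN
  R_B = wL/2 = 15·6/2 = 45 kN
Load 3 — point force P=5 kN at a=12/5 m (b=L-a=18/5):
  R_A = Pb/L = 5·(18/5)/6 = 3 kN
  R_B = Pa/L = 5·(12/5)/6 = 2 kN
Superposition: R_A = 277/6 kN, R_B = 293/6 kN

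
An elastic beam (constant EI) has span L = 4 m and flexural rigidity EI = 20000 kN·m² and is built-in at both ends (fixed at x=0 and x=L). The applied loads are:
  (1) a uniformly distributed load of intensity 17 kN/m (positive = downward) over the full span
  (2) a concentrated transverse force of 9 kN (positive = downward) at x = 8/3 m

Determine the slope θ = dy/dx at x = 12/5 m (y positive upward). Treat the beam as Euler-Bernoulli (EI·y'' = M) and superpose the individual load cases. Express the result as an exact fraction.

Load 1 — uniform load w=17 kN/m over full span:
  θ_1 = -wx(L-x)(L-2x)/(12EI) = -17·(12/5)·(4-(12/5))·(4-2·(12/5))/(12·20000) = 17/78125 rad
Load 2 — point force P=9 kN at a=8/3 m (b=L-a=4/3):
  θ_2 = -Pb²x(2aL-(3a+b)x)/(2L³EI)  [x≤a] = -9·(4/3)²·(12/5)·(2·(8/3)·4-(3·(8/3)+(4/3))·(12/5))/(2·4³·20000) = 1/62500 rad
Superposition: θ = Σ θ_i = 73/312500 rad ≈ 0.000234 rad

θ(12/5) = 73/312500 rad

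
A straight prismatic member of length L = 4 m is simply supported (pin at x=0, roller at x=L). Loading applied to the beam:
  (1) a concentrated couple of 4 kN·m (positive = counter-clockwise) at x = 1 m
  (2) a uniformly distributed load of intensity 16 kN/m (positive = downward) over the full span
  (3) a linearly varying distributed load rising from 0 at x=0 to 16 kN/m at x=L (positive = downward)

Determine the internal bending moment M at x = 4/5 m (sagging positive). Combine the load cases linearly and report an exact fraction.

Load 1 — applied couple M₀=4 kN·m at a=1 m (b=L-a=3):
  M_1 = M₀x/L  [x≤a] = 4·(4/5)/4 = 4/5 kN·m
Load 2 — uniform load w=16 kN/m over full span:
  M_2 = wx(L-x)/2 = 16·(4/5)·(4-(4/5))/2 = 512/25 kN·m
Load 3 — triangular load w₀=16 kN/m (0→w₀ over full span):
  M_3 = w₀Lx/6 - w₀x³/(6L) = 16·4·(4/5)/6 - 16·(4/5)³/(6·4) = 1024/125 kN·m
Superposition: M = Σ M_i = 3684/125 kN·m ≈ 29.472000 kN·m

M(4/5) = 3684/125 kN·m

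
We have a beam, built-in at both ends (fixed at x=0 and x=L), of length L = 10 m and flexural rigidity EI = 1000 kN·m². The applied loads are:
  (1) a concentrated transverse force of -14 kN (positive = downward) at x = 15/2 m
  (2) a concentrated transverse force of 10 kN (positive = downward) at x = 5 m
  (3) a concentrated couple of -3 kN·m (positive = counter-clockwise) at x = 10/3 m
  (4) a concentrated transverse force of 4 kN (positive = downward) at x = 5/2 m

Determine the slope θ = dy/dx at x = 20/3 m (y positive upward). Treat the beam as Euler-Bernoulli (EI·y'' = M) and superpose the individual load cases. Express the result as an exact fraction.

θ(20/3) = 31/2400 rad

Load 1 — point force P=-14 kN at a=15/2 m (b=L-a=5/2):
  θ_1 = -Pb²x(2aL-(3a+b)x)/(2L³EI)  [x≤a] = -(-14)·(5/2)²·(20/3)·(2·(15/2)·10-(3·(15/2)+(5/2))·(20/3))/(2·10³·1000) = -7/1440 rad
Load 2 — point force P=10 kN at a=5 m (b=L-a=5):
  θ_2 = Pa²(L-x)(2bL-(3b+a)(L-x))/(2L³EI)  [x>a] = 10·5²·(10-(20/3))·(2·5·10-(3·5+5)·(10-(20/3)))/(2·10³·1000) = 1/72 rad
Load 3 — applied couple M₀=-3 kN·m at a=10/3 m (b=L-a=20/3):
  θ_3 = (R_Ax²/2 - M_Ax - M₀(x-a))/EI  [x>a] with R_A=-2/5, M_A=0 = ((-2/5)·(20/3)²/2 - 0·(20/3) - (-3)·((20/3)-(10/3)))/1000 = 1/900 rad
Load 4 — point force P=4 kN at a=5/2 m (b=L-a=15/2):
  θ_4 = Pa²(L-x)(2bL-(3b+a)(L-x))/(2L³EI)  [x>a] = 4·(5/2)²·(10-(20/3))·(2·(15/2)·10-(3·(15/2)+(5/2))·(10-(20/3)))/(2·10³·1000) = 1/360 rad
Superposition: θ = Σ θ_i = 31/2400 rad ≈ 0.012917 rad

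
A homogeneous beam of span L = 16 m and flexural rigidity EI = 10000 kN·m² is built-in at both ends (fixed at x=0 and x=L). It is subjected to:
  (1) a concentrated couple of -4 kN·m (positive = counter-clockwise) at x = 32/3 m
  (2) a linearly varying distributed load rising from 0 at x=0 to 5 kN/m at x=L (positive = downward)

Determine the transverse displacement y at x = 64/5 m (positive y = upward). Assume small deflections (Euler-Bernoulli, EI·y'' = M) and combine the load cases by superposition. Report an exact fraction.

Load 1 — applied couple M₀=-4 kN·m at a=32/3 m (b=L-a=16/3):
  y_1 = (R_Ax³/6 - M_Ax²/2 - M₀(x-a)²/2)/EI  [x>a] with R_A=-1/3, M_A=-4/3 = ((-1/3)·(64/5)³/6 - (-4/3)·(64/5)²/2 - (-4)·((64/5)-(32/3))²/2)/10000 = 128/703125 m
Load 2 — triangular load w₀=5 kN/m (0→w₀ over full span):
  y_2 = -w₀x²(L-x)²(x+2L)/(120LEI) = -5·(64/5)²·(16-(64/5))²·((64/5)+2·16)/(120·16·10000) = -114688/5859375 m
Superposition: y = Σ y_i = -340864/17578125 m ≈ -0.019391 m

y(64/5) = -340864/17578125 m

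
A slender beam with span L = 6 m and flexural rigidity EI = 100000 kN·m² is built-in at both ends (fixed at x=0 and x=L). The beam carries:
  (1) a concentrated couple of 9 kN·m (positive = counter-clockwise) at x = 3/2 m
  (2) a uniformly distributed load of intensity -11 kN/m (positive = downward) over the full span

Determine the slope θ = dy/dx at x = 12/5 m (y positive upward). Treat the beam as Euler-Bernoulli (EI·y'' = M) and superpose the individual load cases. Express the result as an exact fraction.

θ(12/5) = 5157/50000000 rad

Load 1 — applied couple M₀=9 kN·m at a=3/2 m (b=L-a=9/2):
  θ_1 = (R_Ax²/2 - M_Ax - M₀(x-a))/EI  [x>a] with R_A=27/16, M_A=-27/16 = ((27/16)·(12/5)²/2 - (-27/16)·(12/5) - 9·((12/5)-(3/2)))/100000 = 81/10000000 rad
Load 2 — uniform load w=-11 kN/m over full span:
  θ_2 = -wx(L-x)(L-2x)/(12EI) = -(-11)·(12/5)·(6-(12/5))·(6-2·(12/5))/(12·100000) = 297/3125000 rad
Superposition: θ = Σ θ_i = 5157/50000000 rad ≈ 0.000103 rad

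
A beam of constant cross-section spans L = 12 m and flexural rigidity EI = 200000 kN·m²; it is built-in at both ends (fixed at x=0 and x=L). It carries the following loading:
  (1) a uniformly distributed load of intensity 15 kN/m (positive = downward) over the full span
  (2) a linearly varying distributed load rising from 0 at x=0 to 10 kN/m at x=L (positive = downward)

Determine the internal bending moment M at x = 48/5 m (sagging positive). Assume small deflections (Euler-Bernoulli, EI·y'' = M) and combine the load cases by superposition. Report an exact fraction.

M(48/5) = -132/25 kN·m

Load 1 — uniform load w=15 kN/m over full span:
  M_1 = wLx/2 - wL²/12 - wx²/2 = 15·12·(48/5)/2 - 15·12²/12 - 15·(48/5)²/2 = -36/5 kN·m
Load 2 — triangular load w₀=10 kN/m (0→w₀ over full span):
  M_2 = 3w₀Lx/20 - w₀L²/30 - w₀x³/(6L) = 3·10·12·(48/5)/20 - 10·12²/30 - 10·(48/5)³/(6·12) = 48/25 kN·m
Superposition: M = Σ M_i = -132/25 kN·m ≈ -5.280000 kN·m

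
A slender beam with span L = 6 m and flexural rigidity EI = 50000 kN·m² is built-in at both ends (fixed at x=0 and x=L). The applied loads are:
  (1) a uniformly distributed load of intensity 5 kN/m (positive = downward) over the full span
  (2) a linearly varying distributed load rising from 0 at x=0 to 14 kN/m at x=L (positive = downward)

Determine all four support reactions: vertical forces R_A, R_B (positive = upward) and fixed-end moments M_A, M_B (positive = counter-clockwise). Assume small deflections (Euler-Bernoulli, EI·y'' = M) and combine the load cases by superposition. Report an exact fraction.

Load 1 — uniform load w=5 kN/m over full span:
  R_A = wL/2 = 5·6/2 = 15 kN
  M_A = wL²/12 = 5·6²/12 = 15 kN·m
  R_B = wL/2 = 5·6/2 = 15 kN
  M_B = -wL²/12 = -5·6²/12 = -15 kN·m
Load 2 — triangular load w₀=14 kN/m (0→w₀ over full span):
  R_A = 3w₀L/20 = 3·14·6/20 = 63/5 kN
  M_A = w₀L²/30 = 14·6²/30 = 84/5 kN·m
  R_B = 7w₀L/20 = 7·14·6/20 = 147/5 kN
  M_B = -w₀L²/20 = -14·6²/20 = -126/5 kN·m
Superposition: R_A = 138/5 kN, M_A = 159/5 kN·m, R_B = 222/5 kN, M_B = -201/5 kN·m

R_A = 138/5 kN, M_A = 159/5 kN·m, R_B = 222/5 kN, M_B = -201/5 kN·m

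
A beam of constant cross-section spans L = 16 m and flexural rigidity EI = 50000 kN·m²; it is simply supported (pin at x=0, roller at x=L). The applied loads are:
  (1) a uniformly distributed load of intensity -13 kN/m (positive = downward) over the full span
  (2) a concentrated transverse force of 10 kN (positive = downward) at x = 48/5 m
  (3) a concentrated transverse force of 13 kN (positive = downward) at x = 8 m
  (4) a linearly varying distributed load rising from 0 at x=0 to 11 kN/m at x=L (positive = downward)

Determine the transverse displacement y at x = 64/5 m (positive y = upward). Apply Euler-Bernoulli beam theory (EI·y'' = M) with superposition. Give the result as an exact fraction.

y(64/5) = 2477744/48828125 m

Load 1 — uniform load w=-13 kN/m over full span:
  y_1 = -wx(L³-2Lx²+x³)/(24EI) = -(-13)·(64/5)·(16³-2·16·(64/5)²+(64/5)³)/(24·50000) = 772096/5859375 m
Load 2 — point force P=10 kN at a=48/5 m (b=L-a=32/5):
  y_2 = -Pa(L-x)(2Lx-a²-x²)/(6LEI)  [x>a] = -10·(48/5)·(16-(64/5))·(2·16·(64/5)-(48/5)²-(64/5)²)/(6·16·50000) = -768/78125 m
Load 3 — point force P=13 kN at a=8 m (b=L-a=8):
  y_3 = -Pa(L-x)(2Lx-a²-x²)/(6LEI)  [x>a] = -13·8·(16-(64/5))·(2·16·(64/5)-8²-(64/5)²)/(6·16·50000) = -14768/1171875 m
Load 4 — triangular load w₀=11 kN/m (0→w₀ over full span):
  y_4 = -w₀x(7L⁴-10L²x²+3x⁴)/(360LEI) = -11·(64/5)·(7·16⁴-10·16²·(64/5)²+3·(64/5)⁴)/(360·16·50000) = -2861056/48828125 m
Superposition: y = Σ y_i = 2477744/48828125 m ≈ 0.050744 m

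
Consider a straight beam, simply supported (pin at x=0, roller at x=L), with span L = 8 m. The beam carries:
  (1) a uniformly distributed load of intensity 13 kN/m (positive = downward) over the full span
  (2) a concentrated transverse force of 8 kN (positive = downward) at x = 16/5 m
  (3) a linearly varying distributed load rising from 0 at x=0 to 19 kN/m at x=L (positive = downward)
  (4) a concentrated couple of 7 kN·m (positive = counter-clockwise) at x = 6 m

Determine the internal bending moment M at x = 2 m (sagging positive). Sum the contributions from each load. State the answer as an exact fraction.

M(2) = 2737/20 kN·m

Load 1 — uniform load w=13 kN/m over full span:
  M_1 = wx(L-x)/2 = 13·2·(8-2)/2 = 78 kN·m
Load 2 — point force P=8 kN at a=16/5 m (b=L-a=24/5):
  M_2 = Pbx/L  [x≤a] = 8·(24/5)·2/8 = 48/5 kN·m
Load 3 — triangular load w₀=19 kN/m (0→w₀ over full span):
  M_3 = w₀Lx/6 - w₀x³/(6L) = 19·8·2/6 - 19·2³/(6·8) = 95/2 kN·m
Load 4 — applied couple M₀=7 kN·m at a=6 m (b=L-a=2):
  M_4 = M₀x/L  [x≤a] = 7·2/8 = 7/4 kN·m
Superposition: M = Σ M_i = 2737/20 kN·m ≈ 136.850000 kN·m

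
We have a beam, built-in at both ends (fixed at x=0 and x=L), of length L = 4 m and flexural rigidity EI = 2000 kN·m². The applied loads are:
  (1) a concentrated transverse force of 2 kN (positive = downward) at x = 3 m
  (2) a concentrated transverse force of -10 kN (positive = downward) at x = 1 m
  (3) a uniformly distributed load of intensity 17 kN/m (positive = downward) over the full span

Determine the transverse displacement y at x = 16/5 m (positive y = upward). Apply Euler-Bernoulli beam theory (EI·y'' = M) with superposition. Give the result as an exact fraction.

Load 1 — point force P=2 kN at a=3 m (b=L-a=1):
  y_1 = -Pa²(L-x)²(3bL-(3b+a)(L-x))/(6L³EI)  [x>a] = -2·3²·(4-(16/5))²·(3·1·4-(3·1+3)·(4-(16/5)))/(6·4³·2000) = -27/250000 m
Load 2 — point force P=-10 kN at a=1 m (b=L-a=3):
  y_2 = -Pa²(L-x)²(3bL-(3b+a)(L-x))/(6L³EI)  [x>a] = -(-10)·1²·(4-(16/5))²·(3·3·4-(3·3+1)·(4-(16/5)))/(6·4³·2000) = 7/30000 m
Load 3 — uniform load w=17 kN/m over full span:
  y_3 = -wx²(L-x)²/(24EI) = -17·(16/5)²·(4-(16/5))²/(24·2000) = -544/234375 m
Superposition: y = Σ y_i = -4117/1875000 m ≈ -0.002196 m

y(16/5) = -4117/1875000 m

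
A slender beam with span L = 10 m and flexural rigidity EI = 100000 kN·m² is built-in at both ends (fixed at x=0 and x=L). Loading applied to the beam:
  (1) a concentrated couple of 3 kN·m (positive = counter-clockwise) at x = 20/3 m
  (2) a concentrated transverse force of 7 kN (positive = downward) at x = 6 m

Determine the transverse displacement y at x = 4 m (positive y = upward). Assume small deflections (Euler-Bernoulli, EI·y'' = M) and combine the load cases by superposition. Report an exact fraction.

y(4) = -1463/4687500 m

Load 1 — applied couple M₀=3 kN·m at a=20/3 m (b=L-a=10/3):
  y_1 = (R_Ax³/6 - M_Ax²/2)/EI  [x≤a] with R_A=2/5, M_A=1 = ((2/5)·4³/6 - 1·4²/2)/100000 = -7/187500 m
Load 2 — point force P=7 kN at a=6 m (b=L-a=4):
  y_2 = -Pb²x²(3aL-(3a+b)x)/(6L³EI)  [x≤a] = -7·4²·4²·(3·6·10-(3·6+4)·4)/(6·10³·100000) = -322/1171875 m
Superposition: y = Σ y_i = -1463/4687500 m ≈ -0.000312 m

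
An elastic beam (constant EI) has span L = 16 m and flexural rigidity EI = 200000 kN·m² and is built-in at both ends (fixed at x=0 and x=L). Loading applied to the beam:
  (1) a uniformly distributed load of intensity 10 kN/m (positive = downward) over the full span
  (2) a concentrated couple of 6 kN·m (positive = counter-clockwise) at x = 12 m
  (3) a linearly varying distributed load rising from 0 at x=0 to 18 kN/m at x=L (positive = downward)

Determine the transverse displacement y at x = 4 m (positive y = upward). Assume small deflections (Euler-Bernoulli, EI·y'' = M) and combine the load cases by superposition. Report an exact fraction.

Load 1 — uniform load w=10 kN/m over full span:
  y_1 = -wx²(L-x)²/(24EI) = -10·4²·(16-4)²/(24·200000) = -3/625 m
Load 2 — applied couple M₀=6 kN·m at a=12 m (b=L-a=4):
  y_2 = (R_Ax³/6 - M_Ax²/2)/EI  [x≤a] with R_A=27/64, M_A=15/8 = ((27/64)·4³/6 - (15/8)·4²/2)/200000 = -21/400000 m
Load 3 — triangular load w₀=18 kN/m (0→w₀ over full span):
  y_3 = -w₀x²(L-x)²(x+2L)/(120LEI) = -18·4²·(16-4)²·(4+2·16)/(120·16·200000) = -243/62500 m
Superposition: y = Σ y_i = -17481/2000000 m ≈ -0.008741 m

y(4) = -17481/2000000 m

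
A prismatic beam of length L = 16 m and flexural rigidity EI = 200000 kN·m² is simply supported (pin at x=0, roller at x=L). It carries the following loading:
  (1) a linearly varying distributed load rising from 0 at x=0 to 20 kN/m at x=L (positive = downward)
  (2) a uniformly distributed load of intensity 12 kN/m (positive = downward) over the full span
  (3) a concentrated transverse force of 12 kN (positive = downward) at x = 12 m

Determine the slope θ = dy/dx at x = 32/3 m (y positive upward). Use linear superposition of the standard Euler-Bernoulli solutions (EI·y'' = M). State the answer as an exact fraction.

θ(32/3) = 54787/6075000 rad

Load 1 — triangular load w₀=20 kN/m (0→w₀ over full span):
  θ_1 = -w₀(7L⁴-30L²x²+15x⁴)/(360LEI) = -20·(7·16⁴-30·16²·(32/3)²+15·(32/3)⁴)/(360·16·200000) = 2912/759375 rad
Load 2 — uniform load w=12 kN/m over full span:
  θ_2 = -w(L³-6Lx²+4x³)/(24EI) = -12·(16³-6·16·(32/3)²+4·(32/3)³)/(24·200000) = 416/84375 rad
Load 3 — point force P=12 kN at a=12 m (b=L-a=4):
  θ_3 = -Pb(L²-b²-3x²)/(6LEI)  [x≤a] = -12·4·(16²-4²-3·(32/3)²)/(6·16·200000) = 19/75000 rad
Superposition: θ = Σ θ_i = 54787/6075000 rad ≈ 0.009018 rad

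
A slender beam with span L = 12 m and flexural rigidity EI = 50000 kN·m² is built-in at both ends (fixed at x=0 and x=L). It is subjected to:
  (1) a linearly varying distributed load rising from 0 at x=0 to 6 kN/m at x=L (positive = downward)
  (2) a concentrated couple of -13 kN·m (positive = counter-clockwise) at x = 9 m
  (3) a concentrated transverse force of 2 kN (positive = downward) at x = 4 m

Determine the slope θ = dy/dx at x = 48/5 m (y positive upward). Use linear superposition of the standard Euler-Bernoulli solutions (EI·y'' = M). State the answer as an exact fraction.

Load 1 — triangular load w₀=6 kN/m (0→w₀ over full span):
  θ_1 = -w₀(2x(L-x)(L-2x)(x+2L)+x²(L-x)²)/(120LEI) = -6·(2·(48/5)·(12-(48/5))·(12-2·(48/5))·((48/5)+2·12)+(48/5)²·(12-(48/5))²)/(120·12·50000) = 1728/1953125 rad
Load 2 — applied couple M₀=-13 kN·m at a=9 m (b=L-a=3):
  θ_2 = (R_Ax²/2 - M_Ax - M₀(x-a))/EI  [x>a] with R_A=-39/32, M_A=-65/16 = ((-39/32)·(48/5)²/2 - (-65/16)·(48/5) - (-13)·((48/5)-9))/50000 = -117/625000 rad
Load 3 — point force P=2 kN at a=4 m (b=L-a=8):
  θ_3 = Pa²(L-x)(2bL-(3b+a)(L-x))/(2L³EI)  [x>a] = 2·4²·(12-(48/5))·(2·8·12-(3·8+4)·(12-(48/5)))/(2·12³·50000) = 13/234375 rad
Superposition: θ = Σ θ_i = 35297/46875000 rad ≈ 0.000753 rad

θ(48/5) = 35297/46875000 rad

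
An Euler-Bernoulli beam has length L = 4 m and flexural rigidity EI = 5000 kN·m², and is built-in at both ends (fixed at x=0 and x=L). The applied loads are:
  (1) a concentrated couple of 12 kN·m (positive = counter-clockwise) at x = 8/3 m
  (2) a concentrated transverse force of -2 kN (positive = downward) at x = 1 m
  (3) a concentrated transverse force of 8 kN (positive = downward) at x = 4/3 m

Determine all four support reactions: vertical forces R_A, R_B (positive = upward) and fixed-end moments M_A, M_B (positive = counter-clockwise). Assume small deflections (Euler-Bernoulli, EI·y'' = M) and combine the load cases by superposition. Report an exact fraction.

Load 1 — applied couple M₀=12 kN·m at a=8/3 m (b=L-a=4/3):
  R_A = 6M₀ab/L³ = 6·12·(8/3)·(4/3)/4³ = 4 kN
  M_A = M₀b(2a-b)/L² = 12·(4/3)·(2·(8/3)-(4/3))/4² = 4 kN·m
  R_B = -6M₀ab/L³ = -6·12·(8/3)·(4/3)/4³ = -4 kN
  M_B = M₀a(2b-a)/L² = 12·(8/3)·(2·(4/3)-(8/3))/4² = 0 kN·m
Load 2 — point force P=-2 kN at a=1 m (b=L-a=3):
  R_A = Pb²(3a+b)/L³ = (-2)·3²·(3·1+3)/4³ = -27/16 kN
  M_A = Pab²/L² = (-2)·1·3²/4² = -9/8 kN·m
  R_B = Pa²(a+3b)/L³ = (-2)·1²·(1+3·3)/4³ = -5/16 kN
  M_B = -Pa²b/L² = -(-2)·1²·3/4² = 3/8 kN·m
Load 3 — point force P=8 kN at a=4/3 m (b=L-a=8/3):
  R_A = Pb²(3a+b)/L³ = 8·(8/3)²·(3·(4/3)+(8/3))/4³ = 160/27 kN
  M_A = Pab²/L² = 8·(4/3)·(8/3)²/4² = 128/27 kN·m
  R_B = Pa²(a+3b)/L³ = 8·(4/3)²·((4/3)+3·(8/3))/4³ = 56/27 kN
  M_B = -Pa²b/L² = -8·(4/3)²·(8/3)/4² = -64/27 kN·m
Superposition: R_A = 3559/432 kN, M_A = 1645/216 kN·m, R_B = -967/432 kN, M_B = -431/216 kN·m

R_A = 3559/432 kN, M_A = 1645/216 kN·m, R_B = -967/432 kN, M_B = -431/216 kN·m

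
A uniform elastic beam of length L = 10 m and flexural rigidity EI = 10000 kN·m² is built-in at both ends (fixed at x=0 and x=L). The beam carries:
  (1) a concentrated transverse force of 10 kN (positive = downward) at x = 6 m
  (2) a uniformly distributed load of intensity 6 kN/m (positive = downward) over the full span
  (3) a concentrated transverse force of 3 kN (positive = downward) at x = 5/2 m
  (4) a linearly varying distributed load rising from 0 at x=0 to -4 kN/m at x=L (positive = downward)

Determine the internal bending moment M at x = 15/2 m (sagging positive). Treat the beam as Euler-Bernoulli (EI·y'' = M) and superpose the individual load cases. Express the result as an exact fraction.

M(15/2) = 4103/960 kN·m

Load 1 — point force P=10 kN at a=6 m (b=L-a=4):
  M_1 = Pa²(a+3b)(L-x)/L³ - Pa²b/L²  [x>a] = 10·6²·(6+3·4)·(10-(15/2))/10³ - 10·6²·4/10² = 9/5 kN·m
Load 2 — uniform load w=6 kN/m over full span:
  M_2 = wLx/2 - wL²/12 - wx²/2 = 6·10·(15/2)/2 - 6·10²/12 - 6·(15/2)²/2 = 25/4 kN·m
Load 3 — point force P=3 kN at a=5/2 m (b=L-a=15/2):
  M_3 = Pa²(a+3b)(L-x)/L³ - Pa²b/L²  [x>a] = 3·(5/2)²·((5/2)+3·(15/2))·(10-(15/2))/10³ - 3·(5/2)²·(15/2)/10² = -15/64 kN·m
Load 4 — triangular load w₀=-4 kN/m (0→w₀ over full span):
  M_4 = 3w₀Lx/20 - w₀L²/30 - w₀x³/(6L) = 3·(-4)·10·(15/2)/20 - (-4)·10²/30 - (-4)·(15/2)³/(6·10) = -85/24 kN·m
Superposition: M = Σ M_i = 4103/960 kN·m ≈ 4.273958 kN·m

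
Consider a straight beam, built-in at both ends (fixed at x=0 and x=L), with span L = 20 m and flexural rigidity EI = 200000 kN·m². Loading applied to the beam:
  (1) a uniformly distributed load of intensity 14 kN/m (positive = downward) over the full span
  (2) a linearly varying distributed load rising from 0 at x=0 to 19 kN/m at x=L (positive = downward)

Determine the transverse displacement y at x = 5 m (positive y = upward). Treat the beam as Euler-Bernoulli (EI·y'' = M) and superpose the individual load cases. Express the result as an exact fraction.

Load 1 — uniform load w=14 kN/m over full span:
  y_1 = -wx²(L-x)²/(24EI) = -14·5²·(20-5)²/(24·200000) = -21/1280 m
Load 2 — triangular load w₀=19 kN/m (0→w₀ over full span):
  y_2 = -w₀x²(L-x)²(x+2L)/(120LEI) = -19·5²·(20-5)²·(5+2·20)/(120·20·200000) = -513/51200 m
Superposition: y = Σ y_i = -1353/51200 m ≈ -0.026426 m

y(5) = -1353/51200 m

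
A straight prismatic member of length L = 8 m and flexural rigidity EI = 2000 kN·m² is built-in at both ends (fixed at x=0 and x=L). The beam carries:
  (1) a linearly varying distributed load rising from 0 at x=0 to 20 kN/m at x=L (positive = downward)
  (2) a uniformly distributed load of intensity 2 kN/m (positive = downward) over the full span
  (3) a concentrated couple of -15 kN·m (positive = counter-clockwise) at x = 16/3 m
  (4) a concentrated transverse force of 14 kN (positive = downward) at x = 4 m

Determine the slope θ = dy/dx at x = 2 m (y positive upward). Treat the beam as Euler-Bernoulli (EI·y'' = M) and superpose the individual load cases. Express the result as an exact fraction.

Load 1 — triangular load w₀=20 kN/m (0→w₀ over full span):
  θ_1 = -w₀(2x(L-x)(L-2x)(x+2L)+x²(L-x)²)/(120LEI) = -20·(2·2·(8-2)·(8-2·2)·(2+2·8)+2²·(8-2)²)/(120·8·2000) = -39/2000 rad
Load 2 — uniform load w=2 kN/m over full span:
  θ_2 = -wx(L-x)(L-2x)/(12EI) = -2·2·(8-2)·(8-2·2)/(12·2000) = -1/250 rad
Load 3 — applied couple M₀=-15 kN·m at a=16/3 m (b=L-a=8/3):
  θ_3 = (R_Ax²/2 - M_Ax)/EI  [x≤a] with R_A=-5/2, M_A=-5 = ((-5/2)·2²/2 - (-5)·2)/2000 = 1/400 rad
Load 4 — point force P=14 kN at a=4 m (b=L-a=4):
  θ_4 = -Pb²x(2aL-(3a+b)x)/(2L³EI)  [x≤a] = -14·4²·2·(2·4·8-(3·4+4)·2)/(2·8³·2000) = -7/1000 rad
Superposition: θ = Σ θ_i = -7/250 rad ≈ -0.028000 rad

θ(2) = -7/250 rad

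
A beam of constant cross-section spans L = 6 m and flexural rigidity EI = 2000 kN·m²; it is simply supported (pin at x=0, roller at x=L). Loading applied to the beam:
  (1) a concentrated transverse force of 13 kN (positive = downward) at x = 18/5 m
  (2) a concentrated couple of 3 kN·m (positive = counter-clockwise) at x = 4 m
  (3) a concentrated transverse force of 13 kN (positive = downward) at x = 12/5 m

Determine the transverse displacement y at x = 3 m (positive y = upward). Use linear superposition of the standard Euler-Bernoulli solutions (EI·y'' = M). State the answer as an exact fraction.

Load 1 — point force P=13 kN at a=18/5 m (b=L-a=12/5):
  y_1 = -Pbx(L²-b²-x²)/(6LEI)  [x≤a] = -13·(12/5)·3·(6²-(12/5)²-3²)/(6·6·2000) = -6903/250000 m
Load 2 — applied couple M₀=3 kN·m at a=4 m (b=L-a=2):
  y_2 = (M₀x³/(6L)+C₁x)/EI  [x≤a] with C₁=M₀(3b²-L²)/(6L)=-2 = (3·3³/(6·6)+(-2)·3)/2000 = -3/1600 m
Load 3 — point force P=13 kN at a=12/5 m (b=L-a=18/5):
  y_3 = -Pa(L-x)(2Lx-a²-x²)/(6LEI)  [x>a] = -13·(12/5)·(6-3)·(2·6·3-(12/5)²-3²)/(6·6·2000) = -6903/250000 m
Superposition: y = Σ y_i = -57099/1000000 m ≈ -0.057099 m

y(3) = -57099/1000000 m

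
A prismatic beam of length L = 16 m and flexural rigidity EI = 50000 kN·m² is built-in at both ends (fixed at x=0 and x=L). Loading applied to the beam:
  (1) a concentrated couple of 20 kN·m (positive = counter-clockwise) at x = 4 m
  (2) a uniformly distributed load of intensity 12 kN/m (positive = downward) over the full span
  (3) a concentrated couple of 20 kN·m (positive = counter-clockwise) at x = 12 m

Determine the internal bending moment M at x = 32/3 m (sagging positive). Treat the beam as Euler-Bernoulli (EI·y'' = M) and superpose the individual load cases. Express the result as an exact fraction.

Load 1 — applied couple M₀=20 kN·m at a=4 m (b=L-a=12):
  M_1 = R_Ax - M_A - M₀  [x>a] with R_A=45/32, M_A=-15/4 = (45/32)·(32/3) - (-15/4) - 20 = -5/4 kN·m
Load 2 — uniform load w=12 kN/m over full span:
  M_2 = wLx/2 - wL²/12 - wx²/2 = 12·16·(32/3)/2 - 12·16²/12 - 12·(32/3)²/2 = 256/3 kN·m
Load 3 — applied couple M₀=20 kN·m at a=12 m (b=L-a=4):
  M_3 = R_Ax - M_A  [x≤a] with R_A=45/32, M_A=25/4 = (45/32)·(32/3) - (25/4) = 35/4 kN·m
Superposition: M = Σ M_i = 557/6 kN·m ≈ 92.833333 kN·m

M(32/3) = 557/6 kN·m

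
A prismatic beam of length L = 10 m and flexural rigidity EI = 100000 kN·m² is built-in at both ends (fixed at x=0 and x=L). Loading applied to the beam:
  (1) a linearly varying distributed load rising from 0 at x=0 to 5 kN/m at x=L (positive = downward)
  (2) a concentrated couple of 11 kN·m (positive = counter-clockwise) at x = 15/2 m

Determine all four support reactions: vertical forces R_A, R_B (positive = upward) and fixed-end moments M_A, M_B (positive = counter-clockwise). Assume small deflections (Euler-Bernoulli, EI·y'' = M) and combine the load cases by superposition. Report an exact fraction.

R_A = 699/80 kN, M_A = 965/48 kN·m, R_B = 1301/80 kN, M_B = -433/16 kN·m

Load 1 — triangular load w₀=5 kN/m (0→w₀ over full span):
  R_A = 3w₀L/20 = 3·5·10/20 = 15/2 kN
  M_A = w₀L²/30 = 5·10²/30 = 50/3 kN·m
  R_B = 7w₀L/20 = 7·5·10/20 = 35/2 kN
  M_B = -w₀L²/20 = -5·10²/20 = -25 kN·m
Load 2 — applied couple M₀=11 kN·m at a=15/2 m (b=L-a=5/2):
  R_A = 6M₀ab/L³ = 6·11·(15/2)·(5/2)/10³ = 99/80 kN
  M_A = M₀b(2a-b)/L² = 11·(5/2)·(2·(15/2)-(5/2))/10² = 55/16 kN·m
  R_B = -6M₀ab/L³ = -6·11·(15/2)·(5/2)/10³ = -99/80 kN
  M_B = M₀a(2b-a)/L² = 11·(15/2)·(2·(5/2)-(15/2))/10² = -33/16 kN·m
Superposition: R_A = 699/80 kN, M_A = 965/48 kN·m, R_B = 1301/80 kN, M_B = -433/16 kN·m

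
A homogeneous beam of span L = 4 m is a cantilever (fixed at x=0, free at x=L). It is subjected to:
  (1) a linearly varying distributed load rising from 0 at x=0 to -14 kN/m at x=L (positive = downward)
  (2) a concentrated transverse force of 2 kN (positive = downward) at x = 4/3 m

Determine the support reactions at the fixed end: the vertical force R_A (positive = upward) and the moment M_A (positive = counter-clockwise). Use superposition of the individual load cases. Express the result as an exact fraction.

Load 1 — triangular load w₀=-14 kN/m (0→w₀ over full span):
  R_A = w₀L/2 = (-14)·4/2 = -28 kN
  M_A = w₀L²/3 = (-14)·4²/3 = -224/3 kN·m
Load 2 — point force P=2 kN at a=4/3 m (b=L-a=8/3):
  R_A = P = 2 kN
  M_A = Pa = 2·(4/3) = 8/3 kN·m
Superposition: R_A = -26 kN, M_A = -72 kN·m

R_A = -26 kN, M_A = -72 kN·m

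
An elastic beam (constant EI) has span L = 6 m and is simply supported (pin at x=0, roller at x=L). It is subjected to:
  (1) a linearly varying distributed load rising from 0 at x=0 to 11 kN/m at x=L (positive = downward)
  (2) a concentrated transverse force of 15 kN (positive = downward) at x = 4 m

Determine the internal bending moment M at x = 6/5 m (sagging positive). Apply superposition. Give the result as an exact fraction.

Load 1 — triangular load w₀=11 kN/m (0→w₀ over full span):
  M_1 = w₀Lx/6 - w₀x³/(6L) = 11·6·(6/5)/6 - 11·(6/5)³/(6·6) = 1584/125 kN·m
Load 2 — point force P=15 kN at a=4 m (b=L-a=2):
  M_2 = Pbx/L  [x≤a] = 15·2·(6/5)/6 = 6 kN·m
Superposition: M = Σ M_i = 2334/125 kN·m ≈ 18.672000 kN·m

M(6/5) = 2334/125 kN·m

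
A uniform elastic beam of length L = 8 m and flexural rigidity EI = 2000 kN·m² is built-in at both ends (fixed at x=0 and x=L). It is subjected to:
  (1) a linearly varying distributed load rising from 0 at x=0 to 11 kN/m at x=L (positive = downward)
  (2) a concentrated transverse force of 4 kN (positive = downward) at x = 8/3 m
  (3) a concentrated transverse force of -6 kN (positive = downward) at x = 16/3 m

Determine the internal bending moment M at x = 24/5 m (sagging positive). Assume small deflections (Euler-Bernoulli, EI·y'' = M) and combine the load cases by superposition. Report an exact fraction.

Load 1 — triangular load w₀=11 kN/m (0→w₀ over full span):
  M_1 = 3w₀Lx/20 - w₀L²/30 - w₀x³/(6L) = 3·11·8·(24/5)/20 - 11·8²/30 - 11·(24/5)³/(6·8) = 5456/375 kN·m
Load 2 — point force P=4 kN at a=8/3 m (b=L-a=16/3):
  M_2 = Pa²(a+3b)(L-x)/L³ - Pa²b/L²  [x>a] = 4·(8/3)²·((8/3)+3·(16/3))·(8-(24/5))/8³ - 4·(8/3)²·(16/3)/8² = 128/135 kN·m
Load 3 — point force P=-6 kN at a=16/3 m (b=L-a=8/3):
  M_3 = Pb²(3a+b)x/L³ - Pab²/L²  [x≤a] = (-6)·(8/3)²·(3·(16/3)+(8/3))·(24/5)/8³ - (-6)·(16/3)·(8/3)²/8² = -176/45 kN·m
Superposition: M = Σ M_i = 39104/3375 kN·m ≈ 11.586370 kN·m

M(24/5) = 39104/3375 kN·m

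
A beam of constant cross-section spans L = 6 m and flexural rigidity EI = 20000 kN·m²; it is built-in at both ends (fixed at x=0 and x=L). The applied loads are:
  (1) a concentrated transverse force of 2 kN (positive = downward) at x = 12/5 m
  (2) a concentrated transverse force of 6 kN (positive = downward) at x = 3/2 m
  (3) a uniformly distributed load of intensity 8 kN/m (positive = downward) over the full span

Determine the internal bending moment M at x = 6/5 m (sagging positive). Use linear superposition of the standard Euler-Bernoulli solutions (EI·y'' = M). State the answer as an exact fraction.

M(6/5) = -1203/10000 kN·m

Load 1 — point force P=2 kN at a=12/5 m (b=L-a=18/5):
  M_1 = Pb²(3a+b)x/L³ - Pab²/L²  [x≤a] = 2·(18/5)²·(3·(12/5)+(18/5))·(6/5)/6³ - 2·(12/5)·(18/5)²/6² = -108/625 kN·m
Load 2 — point force P=6 kN at a=3/2 m (b=L-a=9/2):
  M_2 = Pb²(3a+b)x/L³ - Pab²/L²  [x≤a] = 6·(9/2)²·(3·(3/2)+(9/2))·(6/5)/6³ - 6·(3/2)·(9/2)²/6² = 81/80 kN·m
Load 3 — uniform load w=8 kN/m over full span:
  M_3 = wLx/2 - wL²/12 - wx²/2 = 8·6·(6/5)/2 - 8·6²/12 - 8·(6/5)²/2 = -24/25 kN·m
Superposition: M = Σ M_i = -1203/10000 kN·m ≈ -0.120300 kN·m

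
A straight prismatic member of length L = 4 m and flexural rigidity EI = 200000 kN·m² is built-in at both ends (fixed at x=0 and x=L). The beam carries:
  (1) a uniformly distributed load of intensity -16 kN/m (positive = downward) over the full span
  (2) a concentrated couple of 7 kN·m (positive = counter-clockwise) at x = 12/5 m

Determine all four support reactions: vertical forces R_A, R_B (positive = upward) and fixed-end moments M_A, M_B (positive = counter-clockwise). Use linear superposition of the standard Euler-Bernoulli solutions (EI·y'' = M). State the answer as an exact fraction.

Load 1 — uniform load w=-16 kN/m over full span:
  R_A = wL/2 = (-16)·4/2 = -32 kN
  M_A = wL²/12 = (-16)·4²/12 = -64/3 kN·m
  R_B = wL/2 = (-16)·4/2 = -32 kN
  M_B = -wL²/12 = -(-16)·4²/12 = 64/3 kN·m
Load 2 — applied couple M₀=7 kN·m at a=12/5 m (b=L-a=8/5):
  R_A = 6M₀ab/L³ = 6·7·(12/5)·(8/5)/4³ = 63/25 kN
  M_A = M₀b(2a-b)/L² = 7·(8/5)·(2·(12/5)-(8/5))/4² = 56/25 kN·m
  R_B = -6M₀ab/L³ = -6·7·(12/5)·(8/5)/4³ = -63/25 kN
  M_B = M₀a(2b-a)/L² = 7·(12/5)·(2·(8/5)-(12/5))/4² = 21/25 kN·m
Superposition: R_A = -737/25 kN, M_A = -1432/75 kN·m, R_B = -863/25 kN, M_B = 1663/75 kN·m

R_A = -737/25 kN, M_A = -1432/75 kN·m, R_B = -863/25 kN, M_B = 1663/75 kN·m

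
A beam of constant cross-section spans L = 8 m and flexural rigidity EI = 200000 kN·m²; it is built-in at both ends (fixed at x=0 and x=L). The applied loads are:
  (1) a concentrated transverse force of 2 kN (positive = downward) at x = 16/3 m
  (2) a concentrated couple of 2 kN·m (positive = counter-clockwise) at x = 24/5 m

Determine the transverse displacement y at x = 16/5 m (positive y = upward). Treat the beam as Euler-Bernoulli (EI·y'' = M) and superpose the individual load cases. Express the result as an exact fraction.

Load 1 — point force P=2 kN at a=16/3 m (b=L-a=8/3):
  y_1 = -Pb²x²(3aL-(3a+b)x)/(6L³EI)  [x≤a] = -2·(8/3)²·(16/5)²·(3·(16/3)·8-(3·(16/3)+(8/3))·(16/5))/(6·8³·200000) = -512/31640625 m
Load 2 — applied couple M₀=2 kN·m at a=24/5 m (b=L-a=16/5):
  y_2 = (R_Ax³/6 - M_Ax²/2)/EI  [x≤a] with R_A=9/25, M_A=16/25 = ((9/25)·(16/5)³/6 - (16/25)·(16/5)²/2)/200000 = -64/9765625 m
Superposition: y = Σ y_i = -17984/791015625 m ≈ -0.000023 m

y(16/5) = -17984/791015625 m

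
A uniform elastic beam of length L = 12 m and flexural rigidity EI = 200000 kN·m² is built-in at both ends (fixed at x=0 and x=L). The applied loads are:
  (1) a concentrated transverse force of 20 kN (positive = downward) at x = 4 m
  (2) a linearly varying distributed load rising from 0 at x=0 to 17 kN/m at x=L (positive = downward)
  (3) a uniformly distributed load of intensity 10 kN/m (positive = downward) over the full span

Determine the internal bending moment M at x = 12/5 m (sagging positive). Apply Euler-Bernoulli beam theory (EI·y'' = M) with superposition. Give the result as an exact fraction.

M(12/5) = -2028/125 kN·m

Load 1 — point force P=20 kN at a=4 m (b=L-a=8):
  M_1 = Pb²(3a+b)x/L³ - Pab²/L²  [x≤a] = 20·8²·(3·4+8)·(12/5)/12³ - 20·4·8²/12² = 0 kN·m
Load 2 — triangular load w₀=17 kN/m (0→w₀ over full span):
  M_2 = 3w₀Lx/20 - w₀L²/30 - w₀x³/(6L) = 3·17·12·(12/5)/20 - 17·12²/30 - 17·(12/5)³/(6·12) = -1428/125 kN·m
Load 3 — uniform load w=10 kN/m over full span:
  M_3 = wLx/2 - wL²/12 - wx²/2 = 10·12·(12/5)/2 - 10·12²/12 - 10·(12/5)²/2 = -24/5 kN·m
Superposition: M = Σ M_i = -2028/125 kN·m ≈ -16.224000 kN·m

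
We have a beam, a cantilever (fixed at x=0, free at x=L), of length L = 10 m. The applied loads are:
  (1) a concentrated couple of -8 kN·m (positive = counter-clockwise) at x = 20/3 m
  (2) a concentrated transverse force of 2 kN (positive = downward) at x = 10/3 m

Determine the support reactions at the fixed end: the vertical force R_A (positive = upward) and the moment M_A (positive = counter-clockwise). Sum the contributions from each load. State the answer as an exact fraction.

Load 1 — applied couple M₀=-8 kN·m at a=20/3 m (b=L-a=10/3):
  R_A = 0 kN
  M_A = -M₀ = -(-8) = 8 kN·m
Load 2 — point force P=2 kN at a=10/3 m (b=L-a=20/3):
  R_A = P = 2 kN
  M_A = Pa = 2·(10/3) = 20/3 kN·m
Superposition: R_A = 2 kN, M_A = 44/3 kN·m

R_A = 2 kN, M_A = 44/3 kN·m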